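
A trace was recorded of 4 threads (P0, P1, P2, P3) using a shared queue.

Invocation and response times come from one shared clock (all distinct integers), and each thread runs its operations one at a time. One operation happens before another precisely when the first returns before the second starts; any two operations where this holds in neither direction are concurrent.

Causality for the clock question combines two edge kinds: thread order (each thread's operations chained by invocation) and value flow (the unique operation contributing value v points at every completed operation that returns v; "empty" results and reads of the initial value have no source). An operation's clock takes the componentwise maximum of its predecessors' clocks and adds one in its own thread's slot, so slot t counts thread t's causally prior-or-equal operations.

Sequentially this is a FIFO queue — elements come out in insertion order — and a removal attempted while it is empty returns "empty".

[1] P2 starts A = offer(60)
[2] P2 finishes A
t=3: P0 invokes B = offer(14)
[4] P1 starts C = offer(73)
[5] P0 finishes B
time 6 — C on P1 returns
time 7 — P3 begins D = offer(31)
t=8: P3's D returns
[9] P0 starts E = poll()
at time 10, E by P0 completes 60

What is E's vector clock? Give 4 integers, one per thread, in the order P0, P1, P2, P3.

(2, 0, 1, 0)

D, invoked 7, has no incoming edges; only P3's bump applies → (0, 0, 0, 1)
A, invoked 1, has no incoming edges; only P2's bump applies → (0, 0, 1, 0)
C, invoked 4, has no incoming edges; only P1's bump applies → (0, 1, 0, 0)
B, invoked 3, has no incoming edges; only P0's bump applies → (1, 0, 0, 0)
invoked at 9, E merges VC(A)=(0, 0, 1, 0), VC(B)=(1, 0, 0, 0) and bumps P0's slot → (2, 0, 1, 0)
target: VC(E) = (2, 0, 1, 0)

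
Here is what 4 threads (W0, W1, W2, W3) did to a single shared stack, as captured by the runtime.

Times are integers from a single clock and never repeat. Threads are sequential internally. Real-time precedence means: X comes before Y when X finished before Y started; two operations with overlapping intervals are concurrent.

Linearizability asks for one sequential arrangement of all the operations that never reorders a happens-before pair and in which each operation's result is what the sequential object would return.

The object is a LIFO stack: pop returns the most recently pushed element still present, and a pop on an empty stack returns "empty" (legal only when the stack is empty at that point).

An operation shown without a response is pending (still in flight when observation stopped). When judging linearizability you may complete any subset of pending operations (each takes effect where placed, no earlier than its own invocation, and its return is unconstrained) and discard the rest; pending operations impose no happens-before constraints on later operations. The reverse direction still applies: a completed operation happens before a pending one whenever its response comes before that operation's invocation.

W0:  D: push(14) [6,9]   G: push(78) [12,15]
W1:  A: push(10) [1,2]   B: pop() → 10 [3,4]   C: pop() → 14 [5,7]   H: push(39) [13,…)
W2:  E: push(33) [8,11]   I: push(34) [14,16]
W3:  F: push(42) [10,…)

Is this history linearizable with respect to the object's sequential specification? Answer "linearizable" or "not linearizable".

linearizable

one valid linearization: A, B, D, C, E, F, G, H, I
step 1: A push(10) — stack <10>
step 2: B pop() → 10 — stack <>
step 3: D push(14) — stack <14>
step 4: C pop() → 14 — stack <>
step 5: E push(33) — stack <33>
step 6: F push(42) (pending, included) — stack <33,42>
step 7: G push(78) — stack <33,42,78>
step 8: H push(39) (pending, included) — stack <33,42,78,39>
step 9: I push(34) — stack <33,42,78,39,34>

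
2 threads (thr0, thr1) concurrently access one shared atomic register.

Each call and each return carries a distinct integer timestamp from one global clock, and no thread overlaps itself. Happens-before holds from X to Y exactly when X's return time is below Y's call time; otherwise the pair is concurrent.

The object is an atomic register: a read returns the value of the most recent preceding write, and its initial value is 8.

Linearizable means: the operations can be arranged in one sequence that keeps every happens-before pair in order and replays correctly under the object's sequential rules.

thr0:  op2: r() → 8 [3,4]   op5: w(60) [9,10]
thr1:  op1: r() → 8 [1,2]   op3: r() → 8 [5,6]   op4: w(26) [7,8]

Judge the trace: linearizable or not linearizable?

a witness: op1, op2, op3, op4, op5
step 1: op1 r() → 8 — value 8
step 2: op2 r() → 8 — value 8
step 3: op3 r() → 8 — value 8
step 4: op4 w(26) — value 26
step 5: op5 w(60) — value 60

linearizable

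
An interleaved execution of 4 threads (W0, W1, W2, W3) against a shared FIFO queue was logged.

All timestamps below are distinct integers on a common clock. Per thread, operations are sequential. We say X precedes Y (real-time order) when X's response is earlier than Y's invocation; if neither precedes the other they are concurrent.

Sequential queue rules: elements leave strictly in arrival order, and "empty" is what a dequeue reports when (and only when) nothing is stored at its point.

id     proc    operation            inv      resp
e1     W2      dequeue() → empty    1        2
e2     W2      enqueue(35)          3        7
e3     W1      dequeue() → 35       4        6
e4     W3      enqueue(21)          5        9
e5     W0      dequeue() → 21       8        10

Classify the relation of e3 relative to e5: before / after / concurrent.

e3 spans [4,6], e5 spans [8,10]
resp(e3)=6 < inv(e5)=8

before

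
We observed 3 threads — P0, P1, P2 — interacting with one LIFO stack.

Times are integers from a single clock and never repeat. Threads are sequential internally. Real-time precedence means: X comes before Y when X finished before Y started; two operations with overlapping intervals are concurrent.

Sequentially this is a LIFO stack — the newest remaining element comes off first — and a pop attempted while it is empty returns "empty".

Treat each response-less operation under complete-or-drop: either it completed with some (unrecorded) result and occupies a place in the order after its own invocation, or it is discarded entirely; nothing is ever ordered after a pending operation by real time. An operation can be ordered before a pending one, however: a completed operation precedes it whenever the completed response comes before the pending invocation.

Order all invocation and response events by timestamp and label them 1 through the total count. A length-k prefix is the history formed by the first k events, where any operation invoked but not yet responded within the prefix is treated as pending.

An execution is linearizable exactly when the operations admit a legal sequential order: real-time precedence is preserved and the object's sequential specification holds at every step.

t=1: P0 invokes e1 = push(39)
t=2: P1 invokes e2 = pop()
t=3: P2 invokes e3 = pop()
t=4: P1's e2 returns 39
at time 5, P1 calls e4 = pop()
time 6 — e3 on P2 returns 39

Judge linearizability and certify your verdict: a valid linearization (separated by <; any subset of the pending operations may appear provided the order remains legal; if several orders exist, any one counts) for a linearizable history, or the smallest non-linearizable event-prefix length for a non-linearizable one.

not linearizable — minimal violating prefix: 6 events

already the first 6 events (up to e3's response at time 6) admit no linearization; the first 5 still do
2 completed operations, 2 real-time-consistent orders — every LIFO stack replay fails
no completion choice of the 2 pending operations (e1, e4) rescues it — every subset was tried
take e2, e3 (pending dropped): step 1 already fails, because e2 pop() → 39 cannot occur there
take e3, e2 (pending dropped): step 1 already fails, because e3 pop() → 39 cannot occur there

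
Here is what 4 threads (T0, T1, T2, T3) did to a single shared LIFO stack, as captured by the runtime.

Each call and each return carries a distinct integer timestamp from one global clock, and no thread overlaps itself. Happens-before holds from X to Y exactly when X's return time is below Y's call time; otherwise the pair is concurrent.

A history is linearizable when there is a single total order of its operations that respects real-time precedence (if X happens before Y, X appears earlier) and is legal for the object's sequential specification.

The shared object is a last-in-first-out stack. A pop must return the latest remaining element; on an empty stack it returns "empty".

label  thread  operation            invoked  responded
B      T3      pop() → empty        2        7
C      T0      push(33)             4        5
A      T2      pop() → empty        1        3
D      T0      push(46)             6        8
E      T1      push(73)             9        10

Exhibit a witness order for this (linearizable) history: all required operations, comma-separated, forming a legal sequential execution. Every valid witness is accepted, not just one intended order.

step 1: A pop() → empty — stack <>
step 2: B pop() → empty — stack <>
step 3: C push(33) — stack <33>
step 4: D push(46) — stack <33,46>
step 5: E push(73) — stack <33,46,73>

A, B, C, D, E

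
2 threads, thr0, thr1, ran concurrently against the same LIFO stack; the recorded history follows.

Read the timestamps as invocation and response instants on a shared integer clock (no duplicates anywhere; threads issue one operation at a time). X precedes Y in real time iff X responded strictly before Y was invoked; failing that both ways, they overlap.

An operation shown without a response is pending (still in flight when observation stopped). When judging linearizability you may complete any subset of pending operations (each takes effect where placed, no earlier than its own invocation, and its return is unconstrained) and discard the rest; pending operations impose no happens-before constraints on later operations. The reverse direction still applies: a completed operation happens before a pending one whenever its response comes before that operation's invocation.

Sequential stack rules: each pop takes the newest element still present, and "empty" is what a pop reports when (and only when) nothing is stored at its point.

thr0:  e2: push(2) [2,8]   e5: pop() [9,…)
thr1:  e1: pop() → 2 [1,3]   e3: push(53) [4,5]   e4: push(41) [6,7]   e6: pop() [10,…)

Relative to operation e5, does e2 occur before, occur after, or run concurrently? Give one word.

e2 spans [2,8], e5 spans [9,…)
resp(e2)=8 < inv(e5)=9

before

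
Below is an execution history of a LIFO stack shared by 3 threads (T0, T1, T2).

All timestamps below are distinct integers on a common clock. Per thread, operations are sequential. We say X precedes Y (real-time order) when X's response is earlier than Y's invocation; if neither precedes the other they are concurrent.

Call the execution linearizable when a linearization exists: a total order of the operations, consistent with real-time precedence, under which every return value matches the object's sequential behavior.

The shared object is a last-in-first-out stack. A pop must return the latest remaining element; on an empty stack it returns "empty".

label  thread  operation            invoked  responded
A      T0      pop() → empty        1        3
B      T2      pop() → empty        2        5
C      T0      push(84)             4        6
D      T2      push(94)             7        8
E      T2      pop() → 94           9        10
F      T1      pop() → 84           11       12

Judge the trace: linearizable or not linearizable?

linearizable

one valid linearization: A, B, C, D, E, F
after step 1 (A pop() → empty): stack <>
after step 2 (B pop() → empty): stack <>
after step 3 (C push(84)): stack <84>
after step 4 (D push(94)): stack <84,94>
after step 5 (E pop() → 94): stack <84>
after step 6 (F pop() → 84): stack <>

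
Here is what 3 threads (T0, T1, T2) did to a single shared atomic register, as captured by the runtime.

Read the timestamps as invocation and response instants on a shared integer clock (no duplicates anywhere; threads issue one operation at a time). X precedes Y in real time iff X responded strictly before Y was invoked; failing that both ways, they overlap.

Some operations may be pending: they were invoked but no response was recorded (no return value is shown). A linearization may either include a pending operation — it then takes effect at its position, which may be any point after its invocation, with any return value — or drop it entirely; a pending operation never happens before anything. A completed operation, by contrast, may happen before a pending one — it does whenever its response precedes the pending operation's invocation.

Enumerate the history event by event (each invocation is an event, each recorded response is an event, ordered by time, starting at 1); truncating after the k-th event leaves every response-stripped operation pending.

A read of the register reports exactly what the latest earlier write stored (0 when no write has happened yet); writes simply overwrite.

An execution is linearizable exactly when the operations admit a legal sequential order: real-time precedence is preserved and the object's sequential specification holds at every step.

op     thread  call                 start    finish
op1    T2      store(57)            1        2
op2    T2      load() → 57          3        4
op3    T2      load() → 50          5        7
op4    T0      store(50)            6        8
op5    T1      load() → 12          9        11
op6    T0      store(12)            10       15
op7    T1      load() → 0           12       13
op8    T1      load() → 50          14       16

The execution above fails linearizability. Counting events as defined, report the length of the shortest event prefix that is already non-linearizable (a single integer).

one valid order for events 1..12 is op1, op2, op4, op3, op6, op5:
after step 1 (op1 store(57)): value 57
after step 2 (op2 load() → 57): value 57
after step 3 (op4 store(50)): value 50
after step 4 (op3 load() → 50): value 50
after step 5 (op6 store(12) (pending, included)): value 12
after step 6 (op5 load() → 12): value 12
with event 13 included (op7 responding at time 13), all real-time-consistent orders fail
include/drop combinations of the 1 pending operation (op6) were all tried; none helps
e.g. op1, op2, op3, op4, op5, op7 (pending dropped): illegal at step 3, since op3 load() → 50 cannot apply there
e.g. op1, op2, op4, op3, op5, op7 (pending dropped): illegal at step 5, since op5 load() → 12 cannot apply there

13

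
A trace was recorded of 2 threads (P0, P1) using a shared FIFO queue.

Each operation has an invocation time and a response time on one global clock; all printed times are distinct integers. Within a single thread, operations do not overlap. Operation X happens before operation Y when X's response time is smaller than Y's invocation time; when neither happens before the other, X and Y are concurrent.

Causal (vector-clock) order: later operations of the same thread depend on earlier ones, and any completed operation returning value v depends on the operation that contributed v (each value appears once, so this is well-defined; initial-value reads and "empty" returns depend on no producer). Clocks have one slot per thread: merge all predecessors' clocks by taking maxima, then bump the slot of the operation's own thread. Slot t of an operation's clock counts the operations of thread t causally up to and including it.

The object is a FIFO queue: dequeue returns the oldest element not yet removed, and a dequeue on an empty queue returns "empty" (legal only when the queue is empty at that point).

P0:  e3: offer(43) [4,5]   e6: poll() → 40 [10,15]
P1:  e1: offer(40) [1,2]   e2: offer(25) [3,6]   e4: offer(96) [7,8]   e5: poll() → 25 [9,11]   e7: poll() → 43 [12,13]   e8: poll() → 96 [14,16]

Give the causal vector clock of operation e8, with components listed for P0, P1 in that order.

(1, 6)

e1 (invocation 1): nothing precedes it; P1's component alone gives (0, 1)
e3 (invocation 4): nothing precedes it; P0's component alone gives (1, 0)
invoked at 3, e2 merges VC(e1)=(0, 1) and bumps P1's slot → (0, 2)
invoked at 7, e4 merges VC(e2)=(0, 2) and bumps P1's slot → (0, 3)
invoked at 10, e6 merges VC(e1)=(0, 1), VC(e3)=(1, 0) and bumps P0's slot → (2, 1)
invoked at 9, e5 merges VC(e2)=(0, 2), VC(e4)=(0, 3) and bumps P1's slot → (0, 4)
invoked at 12, e7 merges VC(e3)=(1, 0), VC(e5)=(0, 4) and bumps P1's slot → (1, 5)
invoked at 14, e8 merges VC(e4)=(0, 3), VC(e7)=(1, 5) and bumps P1's slot → (1, 6)
target: VC(e8) = (1, 6)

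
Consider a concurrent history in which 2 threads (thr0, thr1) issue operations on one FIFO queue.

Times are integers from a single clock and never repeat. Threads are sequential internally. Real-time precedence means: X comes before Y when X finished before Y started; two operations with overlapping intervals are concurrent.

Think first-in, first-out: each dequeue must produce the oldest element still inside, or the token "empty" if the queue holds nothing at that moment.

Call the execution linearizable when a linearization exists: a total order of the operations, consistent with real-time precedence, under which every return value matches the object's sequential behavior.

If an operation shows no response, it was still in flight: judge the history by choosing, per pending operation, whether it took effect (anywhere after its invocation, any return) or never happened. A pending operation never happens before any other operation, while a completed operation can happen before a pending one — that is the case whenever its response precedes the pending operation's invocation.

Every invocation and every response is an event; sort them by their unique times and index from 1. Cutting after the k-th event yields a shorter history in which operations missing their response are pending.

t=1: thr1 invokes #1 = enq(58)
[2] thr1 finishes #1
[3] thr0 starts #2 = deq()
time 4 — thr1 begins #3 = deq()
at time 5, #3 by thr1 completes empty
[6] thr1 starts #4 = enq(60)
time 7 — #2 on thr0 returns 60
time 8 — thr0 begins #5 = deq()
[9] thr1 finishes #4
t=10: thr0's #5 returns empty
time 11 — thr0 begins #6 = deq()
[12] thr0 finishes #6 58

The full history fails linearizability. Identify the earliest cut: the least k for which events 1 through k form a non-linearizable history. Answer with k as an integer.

7

one valid order for events 1..6 is #1, #2, #3:
after step 1 (#1 enq(58)): queue <58>
after step 2 (#2 deq() (pending, included)): queue <>
after step 3 (#3 deq() → empty): queue <>
at event 7 (#2's time-7 response) nothing linearizes any more
include/drop combinations of the 1 pending operation (#4) were all tried; none helps
e.g. #1, #2, #3 (pending dropped): illegal at step 2, since #2 deq() → 60 cannot apply there
e.g. #1, #3, #2 (pending dropped): illegal at step 2, since #3 deq() → empty cannot apply there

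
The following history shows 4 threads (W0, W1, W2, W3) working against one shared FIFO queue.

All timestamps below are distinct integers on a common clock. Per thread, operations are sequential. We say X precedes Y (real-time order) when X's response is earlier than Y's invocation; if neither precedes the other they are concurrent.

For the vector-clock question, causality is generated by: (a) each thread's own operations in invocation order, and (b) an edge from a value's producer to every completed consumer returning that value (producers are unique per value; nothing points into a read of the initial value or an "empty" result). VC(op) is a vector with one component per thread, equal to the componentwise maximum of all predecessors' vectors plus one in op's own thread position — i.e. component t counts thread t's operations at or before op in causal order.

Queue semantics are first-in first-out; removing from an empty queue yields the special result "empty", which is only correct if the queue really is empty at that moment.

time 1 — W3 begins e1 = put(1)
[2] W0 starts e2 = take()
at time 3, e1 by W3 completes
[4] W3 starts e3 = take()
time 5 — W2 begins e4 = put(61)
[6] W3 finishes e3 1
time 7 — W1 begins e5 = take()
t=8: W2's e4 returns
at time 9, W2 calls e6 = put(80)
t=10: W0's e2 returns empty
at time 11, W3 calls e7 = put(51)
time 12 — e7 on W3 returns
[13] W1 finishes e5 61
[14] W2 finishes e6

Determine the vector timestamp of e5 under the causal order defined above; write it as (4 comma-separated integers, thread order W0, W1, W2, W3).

e1, invoked 1, has no incoming edges; only W3's bump applies → (0, 0, 0, 1)
e4, invoked 5, has no incoming edges; only W2's bump applies → (0, 0, 1, 0)
e2, invoked 2, has no incoming edges; only W0's bump applies → (1, 0, 0, 0)
VC(e3, invoked at 4): max of VC(e1)=(0, 0, 0, 1), then +1 on thread W3 → (0, 0, 0, 2)
VC(e6, invoked at 9): max of VC(e4)=(0, 0, 1, 0), then +1 on thread W2 → (0, 0, 2, 0)
VC(e5, invoked at 7): max of VC(e4)=(0, 0, 1, 0), then +1 on thread W1 → (0, 1, 1, 0)
VC(e7, invoked at 11): max of VC(e3)=(0, 0, 0, 2), then +1 on thread W3 → (0, 0, 0, 3)
target: VC(e5) = (0, 1, 1, 0)

(0, 1, 1, 0)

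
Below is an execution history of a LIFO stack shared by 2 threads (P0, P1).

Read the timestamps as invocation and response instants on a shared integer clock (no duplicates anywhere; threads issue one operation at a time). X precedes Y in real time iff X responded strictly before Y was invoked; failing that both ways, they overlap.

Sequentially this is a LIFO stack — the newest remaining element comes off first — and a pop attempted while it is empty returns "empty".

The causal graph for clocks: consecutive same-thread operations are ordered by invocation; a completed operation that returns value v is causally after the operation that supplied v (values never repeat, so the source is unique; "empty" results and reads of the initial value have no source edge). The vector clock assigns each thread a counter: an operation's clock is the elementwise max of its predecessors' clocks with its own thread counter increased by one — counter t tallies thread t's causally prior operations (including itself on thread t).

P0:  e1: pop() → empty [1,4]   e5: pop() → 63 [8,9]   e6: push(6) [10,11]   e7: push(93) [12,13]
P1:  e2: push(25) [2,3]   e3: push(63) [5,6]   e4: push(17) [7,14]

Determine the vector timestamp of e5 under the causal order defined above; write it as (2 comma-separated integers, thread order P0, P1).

root op e2, invoked 2: fresh clock plus P1's own tick → (0, 1)
root op e1, invoked 1: fresh clock plus P0's own tick → (1, 0)
e3 (invocation 5): componentwise max over VC(e2)=(0, 1), +1 at P1, giving (0, 2)
e4 (invocation 7): componentwise max over VC(e3)=(0, 2), +1 at P1, giving (0, 3)
e5 (invocation 8): componentwise max over VC(e1)=(1, 0), VC(e3)=(0, 2), +1 at P0, giving (2, 2)
e6 (invocation 10): componentwise max over VC(e5)=(2, 2), +1 at P0, giving (3, 2)
e7 (invocation 12): componentwise max over VC(e6)=(3, 2), +1 at P0, giving (4, 2)
target: VC(e5) = (2, 2)

(2, 2)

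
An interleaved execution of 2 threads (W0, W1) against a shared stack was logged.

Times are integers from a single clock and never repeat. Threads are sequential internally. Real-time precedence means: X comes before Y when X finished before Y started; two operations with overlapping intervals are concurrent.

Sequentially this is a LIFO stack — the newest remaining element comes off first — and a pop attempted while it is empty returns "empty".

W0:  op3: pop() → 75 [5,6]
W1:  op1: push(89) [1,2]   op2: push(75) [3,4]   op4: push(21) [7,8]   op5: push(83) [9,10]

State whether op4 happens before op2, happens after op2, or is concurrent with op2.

after

op4 spans [7,8], op2 spans [3,4]
resp(op2)=4 < inv(op4)=7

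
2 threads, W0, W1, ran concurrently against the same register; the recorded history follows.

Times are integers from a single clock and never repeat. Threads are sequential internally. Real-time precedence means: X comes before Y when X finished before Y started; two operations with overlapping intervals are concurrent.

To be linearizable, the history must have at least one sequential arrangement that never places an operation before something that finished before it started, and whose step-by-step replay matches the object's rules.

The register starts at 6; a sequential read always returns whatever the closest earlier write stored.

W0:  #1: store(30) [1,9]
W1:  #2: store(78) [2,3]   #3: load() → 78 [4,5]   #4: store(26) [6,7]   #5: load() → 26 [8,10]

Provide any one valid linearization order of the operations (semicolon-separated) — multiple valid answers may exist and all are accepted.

1. #1 store(30), leaving value 30
2. #2 store(78), leaving value 78
3. #3 load() → 78, leaving value 78
4. #4 store(26), leaving value 26
5. #5 load() → 26, leaving value 26

#1; #2; #3; #4; #5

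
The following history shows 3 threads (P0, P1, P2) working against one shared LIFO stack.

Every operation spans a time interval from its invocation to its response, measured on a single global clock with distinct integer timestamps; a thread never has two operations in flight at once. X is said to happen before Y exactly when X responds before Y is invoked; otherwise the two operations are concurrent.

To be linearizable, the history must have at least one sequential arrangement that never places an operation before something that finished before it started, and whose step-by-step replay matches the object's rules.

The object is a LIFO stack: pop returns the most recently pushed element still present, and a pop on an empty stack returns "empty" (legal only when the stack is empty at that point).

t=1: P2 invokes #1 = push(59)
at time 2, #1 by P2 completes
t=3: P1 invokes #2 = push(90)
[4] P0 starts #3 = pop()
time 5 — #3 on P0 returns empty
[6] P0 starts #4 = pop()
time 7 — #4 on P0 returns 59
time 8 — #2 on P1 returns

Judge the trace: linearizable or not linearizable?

not linearizable

events 1..4 are fine; event 5 — the response of #3 at time 5 — makes the prefix non-linearizable
one real-time candidate order over the 2 completed operations — the LIFO stack replay rejects it
including or dropping the 1 pending operation (#2) in any combination fails
e.g. #1, #3 (pending dropped): illegal at step 2, since #3 pop() → empty cannot apply there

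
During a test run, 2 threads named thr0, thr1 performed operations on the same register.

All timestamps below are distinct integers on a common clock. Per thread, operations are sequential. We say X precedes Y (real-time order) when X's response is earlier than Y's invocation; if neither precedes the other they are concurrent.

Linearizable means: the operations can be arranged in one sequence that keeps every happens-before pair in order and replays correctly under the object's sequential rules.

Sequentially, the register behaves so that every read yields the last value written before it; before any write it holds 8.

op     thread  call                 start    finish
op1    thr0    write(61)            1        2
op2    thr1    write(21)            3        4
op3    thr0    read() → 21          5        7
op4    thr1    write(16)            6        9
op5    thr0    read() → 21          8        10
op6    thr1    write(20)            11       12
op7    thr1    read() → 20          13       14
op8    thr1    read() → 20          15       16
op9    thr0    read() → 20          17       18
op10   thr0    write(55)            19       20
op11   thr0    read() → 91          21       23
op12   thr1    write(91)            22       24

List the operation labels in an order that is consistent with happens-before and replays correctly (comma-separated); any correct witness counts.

1. op1 write(61), leaving value 61
2. op2 write(21), leaving value 21
3. op3 read() → 21, leaving value 21
4. op5 read() → 21, leaving value 21
5. op4 write(16), leaving value 16
6. op6 write(20), leaving value 20
7. op7 read() → 20, leaving value 20
8. op8 read() → 20, leaving value 20
9. op9 read() → 20, leaving value 20
10. op10 write(55), leaving value 55
11. op12 write(91), leaving value 91
12. op11 read() → 91, leaving value 91

op1, op2, op3, op5, op4, op6, op7, op8, op9, op10, op12, op11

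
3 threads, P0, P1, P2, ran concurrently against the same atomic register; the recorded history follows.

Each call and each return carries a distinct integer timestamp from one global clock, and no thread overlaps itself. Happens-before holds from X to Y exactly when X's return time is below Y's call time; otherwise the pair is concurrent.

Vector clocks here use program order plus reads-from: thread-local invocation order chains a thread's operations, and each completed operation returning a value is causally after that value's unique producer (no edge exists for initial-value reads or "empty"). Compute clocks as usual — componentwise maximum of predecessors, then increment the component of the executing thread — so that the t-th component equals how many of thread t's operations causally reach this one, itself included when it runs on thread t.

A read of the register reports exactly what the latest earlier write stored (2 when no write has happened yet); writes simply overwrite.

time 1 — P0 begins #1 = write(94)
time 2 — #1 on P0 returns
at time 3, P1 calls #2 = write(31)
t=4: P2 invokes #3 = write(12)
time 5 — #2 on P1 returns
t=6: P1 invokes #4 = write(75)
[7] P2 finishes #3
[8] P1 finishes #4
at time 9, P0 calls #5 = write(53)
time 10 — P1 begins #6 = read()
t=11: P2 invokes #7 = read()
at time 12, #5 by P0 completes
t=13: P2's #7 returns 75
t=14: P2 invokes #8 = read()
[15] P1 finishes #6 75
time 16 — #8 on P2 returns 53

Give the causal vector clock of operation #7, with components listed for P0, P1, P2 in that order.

(0, 2, 2)

#3, invoked 4, has no incoming edges; only P2's bump applies → (0, 0, 1)
#2, invoked 3, has no incoming edges; only P1's bump applies → (0, 1, 0)
#1, invoked 1, has no incoming edges; only P0's bump applies → (1, 0, 0)
#4 (invocation 6): componentwise max over VC(#2)=(0, 1, 0), +1 at P1, giving (0, 2, 0)
#5 (invocation 9): componentwise max over VC(#1)=(1, 0, 0), +1 at P0, giving (2, 0, 0)
#6 (invocation 10): componentwise max over VC(#4)=(0, 2, 0), +1 at P1, giving (0, 3, 0)
#7 (invocation 11): componentwise max over VC(#3)=(0, 0, 1), VC(#4)=(0, 2, 0), +1 at P2, giving (0, 2, 2)
#8 (invocation 14): componentwise max over VC(#5)=(2, 0, 0), VC(#7)=(0, 2, 2), +1 at P2, giving (2, 2, 3)
target: VC(#7) = (0, 2, 2)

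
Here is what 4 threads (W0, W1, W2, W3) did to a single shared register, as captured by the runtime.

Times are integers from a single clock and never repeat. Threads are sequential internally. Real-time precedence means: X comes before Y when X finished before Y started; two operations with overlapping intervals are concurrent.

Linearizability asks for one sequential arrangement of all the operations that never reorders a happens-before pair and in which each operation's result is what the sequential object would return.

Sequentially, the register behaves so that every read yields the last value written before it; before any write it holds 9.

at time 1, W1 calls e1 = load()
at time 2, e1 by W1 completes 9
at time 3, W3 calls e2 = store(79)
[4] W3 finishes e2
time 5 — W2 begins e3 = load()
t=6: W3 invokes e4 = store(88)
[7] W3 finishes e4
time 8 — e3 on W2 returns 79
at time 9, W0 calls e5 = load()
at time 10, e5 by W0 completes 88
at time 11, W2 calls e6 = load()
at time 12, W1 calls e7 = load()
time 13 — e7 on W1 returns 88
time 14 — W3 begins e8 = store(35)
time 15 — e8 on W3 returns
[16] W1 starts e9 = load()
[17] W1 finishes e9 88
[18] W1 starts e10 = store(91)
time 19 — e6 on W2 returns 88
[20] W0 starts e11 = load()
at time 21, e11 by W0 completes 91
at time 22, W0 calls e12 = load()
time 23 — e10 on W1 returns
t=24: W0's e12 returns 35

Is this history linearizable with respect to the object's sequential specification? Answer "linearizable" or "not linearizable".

through event 16 a valid linearization exists; event 17 (e9 responding at time 17) ends that
8 completed operations, 2 real-time-consistent orders — every register replay fails
no escape via the 1 pending operation (e6): every completion choice fails
e.g. e1, e2, e3, e4, e5, e7, e8, e9 (pending dropped): illegal at step 8, since e9 load() → 88 cannot apply there
e.g. e1, e2, e4, e3, e5, e7, e8, e9 (pending dropped): illegal at step 4, since e3 load() → 79 cannot apply there

not linearizable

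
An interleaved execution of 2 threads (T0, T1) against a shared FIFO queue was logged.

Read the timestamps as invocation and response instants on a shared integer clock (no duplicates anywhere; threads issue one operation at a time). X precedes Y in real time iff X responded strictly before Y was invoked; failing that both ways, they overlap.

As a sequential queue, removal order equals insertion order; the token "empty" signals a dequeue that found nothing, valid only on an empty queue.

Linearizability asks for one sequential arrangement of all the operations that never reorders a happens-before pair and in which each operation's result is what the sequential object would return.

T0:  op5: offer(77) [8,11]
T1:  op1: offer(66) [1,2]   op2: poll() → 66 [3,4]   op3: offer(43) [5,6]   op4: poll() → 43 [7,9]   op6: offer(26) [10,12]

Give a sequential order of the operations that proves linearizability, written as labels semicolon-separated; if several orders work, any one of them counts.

op1; op2; op3; op4; op5; op6

1. op1 offer(66), leaving queue <66>
2. op2 poll() → 66, leaving queue <>
3. op3 offer(43), leaving queue <43>
4. op4 poll() → 43, leaving queue <>
5. op5 offer(77), leaving queue <77>
6. op6 offer(26), leaving queue <77,26>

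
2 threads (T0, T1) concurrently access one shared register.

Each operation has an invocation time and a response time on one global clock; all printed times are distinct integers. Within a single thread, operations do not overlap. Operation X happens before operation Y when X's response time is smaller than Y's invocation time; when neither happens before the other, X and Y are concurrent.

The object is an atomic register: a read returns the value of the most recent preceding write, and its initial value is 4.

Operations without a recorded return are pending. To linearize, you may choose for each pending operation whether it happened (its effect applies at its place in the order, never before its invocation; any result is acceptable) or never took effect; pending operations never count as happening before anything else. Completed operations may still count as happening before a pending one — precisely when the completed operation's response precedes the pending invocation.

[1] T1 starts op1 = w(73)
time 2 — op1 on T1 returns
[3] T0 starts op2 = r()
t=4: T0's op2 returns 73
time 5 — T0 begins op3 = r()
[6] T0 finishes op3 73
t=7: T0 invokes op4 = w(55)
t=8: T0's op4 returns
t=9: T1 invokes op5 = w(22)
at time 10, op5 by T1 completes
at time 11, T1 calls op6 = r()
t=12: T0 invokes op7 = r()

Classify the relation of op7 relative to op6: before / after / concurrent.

concurrent

op7 spans [12,…), op6 spans [11,…)
the intervals overlap in both directions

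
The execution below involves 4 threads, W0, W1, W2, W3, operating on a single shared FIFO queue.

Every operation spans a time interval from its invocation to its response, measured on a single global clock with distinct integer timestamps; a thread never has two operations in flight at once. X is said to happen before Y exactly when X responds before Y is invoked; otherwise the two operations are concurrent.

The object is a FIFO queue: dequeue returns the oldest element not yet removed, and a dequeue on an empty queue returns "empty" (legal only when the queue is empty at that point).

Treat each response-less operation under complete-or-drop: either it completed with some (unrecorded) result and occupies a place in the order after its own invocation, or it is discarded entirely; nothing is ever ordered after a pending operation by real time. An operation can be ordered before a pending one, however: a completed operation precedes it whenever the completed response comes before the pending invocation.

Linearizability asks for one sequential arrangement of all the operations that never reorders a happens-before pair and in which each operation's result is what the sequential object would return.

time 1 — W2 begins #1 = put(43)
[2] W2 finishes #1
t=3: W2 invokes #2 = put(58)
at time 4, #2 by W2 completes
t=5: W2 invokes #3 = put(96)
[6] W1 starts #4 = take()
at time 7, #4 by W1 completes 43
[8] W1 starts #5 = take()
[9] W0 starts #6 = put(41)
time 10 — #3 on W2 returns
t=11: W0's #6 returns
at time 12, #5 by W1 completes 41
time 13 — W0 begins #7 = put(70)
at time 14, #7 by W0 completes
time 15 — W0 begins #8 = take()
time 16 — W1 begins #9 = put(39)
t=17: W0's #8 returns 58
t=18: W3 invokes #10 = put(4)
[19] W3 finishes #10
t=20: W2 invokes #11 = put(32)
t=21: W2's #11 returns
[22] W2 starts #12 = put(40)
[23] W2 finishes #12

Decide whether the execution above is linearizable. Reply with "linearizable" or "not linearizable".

cut after 11 events: linearizable; cut after 12 events (#5 responds, time 12): not linearizable
real-time-consistent orders of the 6 completed operations: 8 — all fail the FIFO queue replay
sample order #1, #2, #3, #4, #5, #6 stalls at step 5 — #5 take() → 41 has no legal effect
sample order #1, #2, #3, #4, #6, #5 stalls at step 6 — #5 take() → 41 has no legal effect

not linearizable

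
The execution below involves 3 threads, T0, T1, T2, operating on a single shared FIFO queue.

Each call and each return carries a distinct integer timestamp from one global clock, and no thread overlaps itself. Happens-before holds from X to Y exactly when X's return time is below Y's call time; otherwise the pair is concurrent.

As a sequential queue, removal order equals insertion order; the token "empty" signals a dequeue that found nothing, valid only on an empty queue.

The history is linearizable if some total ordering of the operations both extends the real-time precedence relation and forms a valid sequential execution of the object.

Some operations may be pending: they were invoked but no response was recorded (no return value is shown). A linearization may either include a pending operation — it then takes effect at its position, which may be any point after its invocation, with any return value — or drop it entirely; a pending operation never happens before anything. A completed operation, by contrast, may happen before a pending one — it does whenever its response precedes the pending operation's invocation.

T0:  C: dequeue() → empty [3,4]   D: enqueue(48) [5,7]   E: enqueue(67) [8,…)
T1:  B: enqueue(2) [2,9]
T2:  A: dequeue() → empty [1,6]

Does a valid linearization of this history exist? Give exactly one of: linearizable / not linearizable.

linearizable

witness order: A, C, B, D
step 1: A dequeue() → empty — queue <>
step 2: C dequeue() → empty — queue <>
step 3: B enqueue(2) — queue <2>
step 4: D enqueue(48) — queue <2,48>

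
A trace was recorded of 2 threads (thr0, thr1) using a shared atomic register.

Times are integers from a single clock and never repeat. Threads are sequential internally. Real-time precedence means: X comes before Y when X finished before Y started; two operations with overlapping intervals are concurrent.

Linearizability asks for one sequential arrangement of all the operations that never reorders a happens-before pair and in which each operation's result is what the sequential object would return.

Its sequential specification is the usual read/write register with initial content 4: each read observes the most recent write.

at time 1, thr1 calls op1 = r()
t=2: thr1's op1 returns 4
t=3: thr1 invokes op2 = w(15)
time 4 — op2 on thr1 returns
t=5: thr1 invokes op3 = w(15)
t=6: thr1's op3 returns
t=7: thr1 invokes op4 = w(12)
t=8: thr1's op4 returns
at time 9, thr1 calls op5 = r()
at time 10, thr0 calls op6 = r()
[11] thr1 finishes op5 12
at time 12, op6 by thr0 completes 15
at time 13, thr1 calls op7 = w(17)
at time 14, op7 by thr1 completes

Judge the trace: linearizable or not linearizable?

not linearizable

through event 11 a valid linearization exists; event 12 (op6 responding at time 12) ends that
all 2 real-time-respecting orders fail — 6 completed atomic register operations, no legal replay
sample order op1, op2, op3, op4, op5, op6 stalls at step 6 — op6 r() → 15 has no legal effect
sample order op1, op2, op3, op4, op6, op5 stalls at step 5 — op6 r() → 15 has no legal effect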